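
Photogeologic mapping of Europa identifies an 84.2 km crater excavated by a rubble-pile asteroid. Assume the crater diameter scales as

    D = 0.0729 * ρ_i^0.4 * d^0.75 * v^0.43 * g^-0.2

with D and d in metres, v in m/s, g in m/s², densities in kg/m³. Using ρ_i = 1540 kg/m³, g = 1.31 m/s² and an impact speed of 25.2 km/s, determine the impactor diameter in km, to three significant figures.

d ≈ 7.78 km

Rearranging for d: d = [D / (0.0729 · 1540^0.4 · 25200^0.43 · 1.31^-0.2)]^(1/0.75).
D = 84200 m.
1540^0.4 = 18.84
25200^0.43 = 78.09
1.31^-0.2 = 0.9474
Denominator = 0.0729 × 18.84 × 78.09 × 0.9474 = 101.6
D / 101.6 = 84200 / 101.6 = 828.7
d = 828.7^(1/0.75) = 828.7^1.3333 = 7782 m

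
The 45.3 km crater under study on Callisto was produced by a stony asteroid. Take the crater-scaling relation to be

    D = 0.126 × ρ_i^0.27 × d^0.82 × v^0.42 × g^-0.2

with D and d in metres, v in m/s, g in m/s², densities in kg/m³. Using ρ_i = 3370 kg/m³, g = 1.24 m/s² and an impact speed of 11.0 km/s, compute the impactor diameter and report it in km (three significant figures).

Rearranging for d: d = [D / (0.126 · 3370^0.27 · 11000^0.42 · 1.24^-0.2)]^(1/0.82).
D = 45300 m.
3370^0.27 = 8.963
11000^0.42 = 49.82
1.24^-0.2 = 0.9579
Denominator = 0.126 × 8.963 × 49.82 × 0.9579 = 53.89
D / 53.89 = 45300 / 53.89 = 840.6
d = 840.6^(1/0.82) = 840.6^1.2195 = 3686 m

d ≈ 3.69 km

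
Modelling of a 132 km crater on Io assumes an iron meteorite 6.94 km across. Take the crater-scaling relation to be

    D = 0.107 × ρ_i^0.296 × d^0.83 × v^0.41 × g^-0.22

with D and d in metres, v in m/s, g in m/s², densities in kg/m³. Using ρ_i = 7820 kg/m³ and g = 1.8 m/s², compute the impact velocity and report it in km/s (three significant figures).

Rearranging for v: v = [D / (0.107 · 7820^0.296 · 6940^0.83 · 1.8^-0.22)]^(1/0.41).
D = 132000 m.
7820^0.296 = 14.20
6940^0.83 = 1543
1.8^-0.22 = 0.8787
Denominator = 0.107 × 14.20 × 1543 × 0.8787 = 2060
D / 2060 = 132000 / 2060 = 64.08
v = 64.08^(1/0.41) = 64.08^2.439 = 25503 m/s

v ≈ 25.5 km/s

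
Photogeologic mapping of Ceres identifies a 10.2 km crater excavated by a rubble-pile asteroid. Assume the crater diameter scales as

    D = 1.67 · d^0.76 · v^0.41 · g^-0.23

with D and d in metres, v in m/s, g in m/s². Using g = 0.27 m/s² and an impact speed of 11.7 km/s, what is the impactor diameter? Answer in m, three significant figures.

Rearranging for d: d = [D / (1.67 · 11700^0.41 · 0.27^-0.23)]^(1/0.76).
D = 10200 m.
11700^0.41 = 46.55
0.27^-0.23 = 1.351
Denominator = 1.67 × 46.55 × 1.351 = 105.0
D / 105.0 = 10200 / 105.0 = 97.14
d = 97.14^(1/0.76) = 97.14^1.3158 = 412.1 m

d ≈ 412 m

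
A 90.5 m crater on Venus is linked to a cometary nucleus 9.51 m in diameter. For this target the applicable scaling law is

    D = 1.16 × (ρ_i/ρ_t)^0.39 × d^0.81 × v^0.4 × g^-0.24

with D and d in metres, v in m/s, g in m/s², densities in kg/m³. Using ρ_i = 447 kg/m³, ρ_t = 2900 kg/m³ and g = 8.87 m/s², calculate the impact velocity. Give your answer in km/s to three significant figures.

v ≈ 12.9 km/s

Rearranging for v: v = [D / (1.16 · (447/2900)^0.39 · 9.51^0.81 · 8.87^-0.24)]^(1/0.4).
(447/2900)^0.39 = 0.4823
9.51^0.81 = 6.199
8.87^-0.24 = 0.5922
Denominator = 1.16 × 0.4823 × 6.199 × 0.5922 = 2.054
D / 2.054 = 90.5 / 2.054 = 44.06
v = 44.06^(1/0.4) = 44.06^2.5 = 12886 m/s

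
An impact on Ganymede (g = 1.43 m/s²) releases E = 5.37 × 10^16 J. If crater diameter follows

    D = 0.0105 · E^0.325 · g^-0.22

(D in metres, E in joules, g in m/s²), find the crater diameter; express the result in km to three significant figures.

E^0.325 = (5.37 × 10^16)^0.325 = 2.737 × 10^5
g^-0.22 = 1.43^-0.22 = 0.9243
D = 0.0105 × 2.737 × 10^5 × 0.9243 = 2656 m
   = 2.656 km

D ≈ 2.66 km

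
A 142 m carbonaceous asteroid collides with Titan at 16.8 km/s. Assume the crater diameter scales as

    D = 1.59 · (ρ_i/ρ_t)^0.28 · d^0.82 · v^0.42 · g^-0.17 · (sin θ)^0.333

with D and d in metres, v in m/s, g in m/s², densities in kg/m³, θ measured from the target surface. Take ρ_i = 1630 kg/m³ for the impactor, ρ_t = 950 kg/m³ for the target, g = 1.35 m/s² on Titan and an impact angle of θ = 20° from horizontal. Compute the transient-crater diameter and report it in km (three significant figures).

In SI units: v = 16800 m/s.
(ρ_i/ρ_t)^0.28 = (1630/950)^0.28 = 1.163
d^0.82 = 142^0.82 = 58.19
v^0.42 = 16800^0.42 = 59.52
g^-0.17 = 1.35^-0.17 = 0.9503
(sin 20°)^0.333 = 0.3420^0.333 = 0.6996
D = 1.59 × 1.163 × 58.19 × 59.52 × 0.9503 × 0.6996 = 4258 m
   = 4.258 km

D ≈ 4.26 km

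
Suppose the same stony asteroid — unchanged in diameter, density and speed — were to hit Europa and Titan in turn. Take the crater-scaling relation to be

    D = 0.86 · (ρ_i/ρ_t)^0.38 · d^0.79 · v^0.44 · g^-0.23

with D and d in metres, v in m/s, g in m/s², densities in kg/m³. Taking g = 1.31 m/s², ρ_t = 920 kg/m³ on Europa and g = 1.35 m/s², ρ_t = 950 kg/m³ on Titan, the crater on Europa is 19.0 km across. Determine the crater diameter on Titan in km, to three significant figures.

The impactor-only factors (d, v, ρ_i) cancel in the ratio, leaving D_Titan/D_Europa = (g_Titan/g_Europa)^-0.23 · (ρ_t,Europa/ρ_t,Titan)^0.38.
(1.35/1.31)^-0.23 = 1.031^-0.23 = 0.9930
(920/950)^0.38 = 0.9684^0.38 = 0.9879
Ratio = 0.9930 × 0.9879 = 0.9810
D_Titan = 0.9810 × 19.0 km = 18.6 km

D ≈ 18.6 km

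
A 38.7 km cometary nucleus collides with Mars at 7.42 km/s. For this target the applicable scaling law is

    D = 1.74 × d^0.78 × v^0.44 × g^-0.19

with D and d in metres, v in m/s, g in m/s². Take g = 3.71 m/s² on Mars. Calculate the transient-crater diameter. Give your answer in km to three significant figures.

D ≈ 259 km

In SI units: d = 38700 m, v = 7420 m/s.
d^0.78 = 38700^0.78 = 3788
v^0.44 = 7420^0.44 = 50.46
g^-0.19 = 3.71^-0.19 = 0.7795
D = 1.74 × 3788 × 50.46 × 0.7795 = 2.593 × 10^5 m
   = 259.3 km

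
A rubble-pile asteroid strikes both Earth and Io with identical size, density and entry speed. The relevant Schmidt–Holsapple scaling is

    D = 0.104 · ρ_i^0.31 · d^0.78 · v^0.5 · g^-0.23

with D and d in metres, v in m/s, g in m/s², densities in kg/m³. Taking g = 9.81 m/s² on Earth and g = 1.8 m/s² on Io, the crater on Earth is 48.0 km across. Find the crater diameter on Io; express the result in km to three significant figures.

D ≈ 70.9 km

All impactor-dependent factors cancel in the ratio, leaving D_Io/D_Earth = (g_Io/g_Earth)^-0.23.
(1.8/9.81)^-0.23 = 0.1835^-0.23 = 1.477
D_Io = 1.477 × 48.0 km = 70.9 km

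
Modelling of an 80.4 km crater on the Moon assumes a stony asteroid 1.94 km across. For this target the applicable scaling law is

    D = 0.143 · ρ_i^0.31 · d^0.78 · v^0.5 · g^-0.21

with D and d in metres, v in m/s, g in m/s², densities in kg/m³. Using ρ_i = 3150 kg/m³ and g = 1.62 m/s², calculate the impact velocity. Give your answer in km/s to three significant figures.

Rearranging for v: v = [D / (0.143 · 3150^0.31 · 1940^0.78 · 1.62^-0.21)]^(1/0.5).
D = 80400 m.
3150^0.31 = 12.15
1940^0.78 = 366.8
1.62^-0.21 = 0.9037
Denominator = 0.143 × 12.15 × 366.8 × 0.9037 = 575.9
D / 575.9 = 80400 / 575.9 = 139.6
v = 139.6^(1/0.5) = 139.6^2 = 19488 m/s

v ≈ 19.5 km/s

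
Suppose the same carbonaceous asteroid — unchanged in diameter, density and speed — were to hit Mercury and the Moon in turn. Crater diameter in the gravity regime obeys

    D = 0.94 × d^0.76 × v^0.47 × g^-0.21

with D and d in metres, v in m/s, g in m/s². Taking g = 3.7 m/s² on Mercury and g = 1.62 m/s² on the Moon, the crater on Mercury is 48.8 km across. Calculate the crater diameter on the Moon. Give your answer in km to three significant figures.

All impactor-dependent factors cancel in the ratio, leaving D_Moon/D_Mercury = (g_Moon/g_Mercury)^-0.21.
(1.62/3.7)^-0.21 = 0.4378^-0.21 = 1.189
D_Moon = 1.189 × 48.8 km = 58.0 km

D ≈ 58.0 km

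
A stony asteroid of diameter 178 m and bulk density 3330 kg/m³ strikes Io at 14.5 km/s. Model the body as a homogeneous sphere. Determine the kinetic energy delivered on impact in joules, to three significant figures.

v = 14500 m/s.
Mass m = (π/6) ρ d³ = (π/6) × 3330 × (178)³ = 9.833 × 10^9 kg
E = ½ m v² = 0.5 × 9.833 × 10^9 × (14500)² = 1.034 × 10^18 J

E ≈ 1.03 × 10^18 J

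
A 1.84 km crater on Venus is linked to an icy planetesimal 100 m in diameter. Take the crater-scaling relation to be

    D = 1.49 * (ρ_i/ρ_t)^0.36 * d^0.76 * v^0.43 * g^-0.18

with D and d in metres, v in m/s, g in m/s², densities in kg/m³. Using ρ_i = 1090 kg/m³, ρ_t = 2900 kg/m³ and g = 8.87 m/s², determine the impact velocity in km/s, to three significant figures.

v ≈ 25.6 km/s

Rearranging for v: v = [D / (1.49 · (1090/2900)^0.36 · 100^0.76 · 8.87^-0.18)]^(1/0.43).
D = 1840 m.
(1090/2900)^0.36 = 0.7031
100^0.76 = 33.11
8.87^-0.18 = 0.6751
Denominator = 1.49 × 0.7031 × 33.11 × 0.6751 = 23.42
D / 23.42 = 1840 / 23.42 = 78.57
v = 78.57^(1/0.43) = 78.57^2.3256 = 25563 m/s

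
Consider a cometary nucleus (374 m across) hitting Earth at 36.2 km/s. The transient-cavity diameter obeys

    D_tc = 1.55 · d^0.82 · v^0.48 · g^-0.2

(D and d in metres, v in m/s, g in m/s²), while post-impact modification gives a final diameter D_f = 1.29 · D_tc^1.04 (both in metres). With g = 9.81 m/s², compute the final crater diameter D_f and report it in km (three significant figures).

D_f ≈ 37.3 km

v = 36200 m/s.
d^0.82 = 374^0.82 = 128.8
v^0.48 = 36200^0.48 = 154.2
g^-0.2 = 9.81^-0.2 = 0.6334
D_tc = 1.55 × 128.8 × 154.2 × 0.6334 = 19500 m
D_f = 1.29 × (19500)^1.04 = 37344 m
     = 37.34 km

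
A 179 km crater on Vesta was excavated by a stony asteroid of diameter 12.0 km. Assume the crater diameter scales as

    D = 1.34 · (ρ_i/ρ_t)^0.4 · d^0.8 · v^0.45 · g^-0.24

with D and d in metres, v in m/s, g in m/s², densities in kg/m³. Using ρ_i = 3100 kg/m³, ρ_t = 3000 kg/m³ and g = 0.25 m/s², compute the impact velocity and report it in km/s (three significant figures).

Rearranging for v: v = [D / (1.34 · (3100/3000)^0.4 · 12000^0.8 · 0.25^-0.24)]^(1/0.45).
D = 179000 m.
(3100/3000)^0.4 = 1.013
12000^0.8 = 1834
0.25^-0.24 = 1.395
Denominator = 1.34 × 1.013 × 1834 × 1.395 = 3473
D / 3473 = 179000 / 3473 = 51.54
v = 51.54^(1/0.45) = 51.54^2.2222 = 6379 m/s

v ≈ 6.38 km/s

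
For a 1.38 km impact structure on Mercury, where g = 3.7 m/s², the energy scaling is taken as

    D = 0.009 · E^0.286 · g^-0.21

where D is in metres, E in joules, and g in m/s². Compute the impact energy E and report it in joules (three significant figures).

E ≈ 3.54 × 10^18 J

Rearranging: E = [D / (0.009 · g^-0.21)]^(1/0.286).
D = 1380 m.
g^-0.21 = 3.7^-0.21 = 0.7598
D / (0.009 × 0.7598) = 1380 / (6.838 × 10^-3) = 2.018 × 10^5
E = (2.018 × 10^5)^3.4965 = 3.537 × 10^18 J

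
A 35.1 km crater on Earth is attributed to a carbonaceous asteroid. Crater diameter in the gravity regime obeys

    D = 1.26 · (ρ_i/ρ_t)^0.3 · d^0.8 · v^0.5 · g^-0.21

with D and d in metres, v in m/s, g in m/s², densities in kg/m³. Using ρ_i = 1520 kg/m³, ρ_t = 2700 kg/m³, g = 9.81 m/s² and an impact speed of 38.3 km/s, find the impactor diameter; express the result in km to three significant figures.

d ≈ 1.11 km

Rearranging for d: d = [D / (1.26 · (1520/2700)^0.3 · 38300^0.5 · 9.81^-0.21)]^(1/0.8).
D = 35100 m.
(1520/2700)^0.3 = 0.8417
38300^0.5 = 195.7
9.81^-0.21 = 0.6191
Denominator = 1.26 × 0.8417 × 195.7 × 0.6191 = 128.5
D / 128.5 = 35100 / 128.5 = 273.2
d = 273.2^(1/0.8) = 273.2^1.25 = 1111 m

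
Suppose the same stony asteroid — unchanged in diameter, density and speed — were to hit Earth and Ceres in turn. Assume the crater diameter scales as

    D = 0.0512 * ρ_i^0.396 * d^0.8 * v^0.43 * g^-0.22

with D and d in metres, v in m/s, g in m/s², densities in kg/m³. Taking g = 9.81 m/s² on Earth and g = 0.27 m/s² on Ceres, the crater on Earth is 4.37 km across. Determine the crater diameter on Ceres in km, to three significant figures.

All impactor-dependent factors cancel in the ratio, leaving D_Ceres/D_Earth = (g_Ceres/g_Earth)^-0.22.
(0.27/9.81)^-0.22 = 0.02752^-0.22 = 2.204
D_Ceres = 2.204 × 4.37 km = 9.63 km

D ≈ 9.63 km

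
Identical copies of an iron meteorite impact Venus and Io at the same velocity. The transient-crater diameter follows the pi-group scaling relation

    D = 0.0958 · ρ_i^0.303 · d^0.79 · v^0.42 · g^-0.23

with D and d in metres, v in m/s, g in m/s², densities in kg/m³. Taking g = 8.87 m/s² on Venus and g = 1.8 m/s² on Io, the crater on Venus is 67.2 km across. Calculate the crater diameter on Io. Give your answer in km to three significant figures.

D ≈ 97.0 km

All impactor-dependent factors cancel in the ratio, leaving D_Io/D_Venus = (g_Io/g_Venus)^-0.23.
(1.8/8.87)^-0.23 = 0.2029^-0.23 = 1.443
D_Io = 1.443 × 67.2 km = 97.0 km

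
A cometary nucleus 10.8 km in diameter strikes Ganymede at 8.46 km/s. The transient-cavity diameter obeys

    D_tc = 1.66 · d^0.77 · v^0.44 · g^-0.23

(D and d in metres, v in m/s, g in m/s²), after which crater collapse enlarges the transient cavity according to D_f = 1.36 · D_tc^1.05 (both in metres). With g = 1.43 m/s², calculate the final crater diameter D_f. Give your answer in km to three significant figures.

In SI: d = 10800 m, v = 8460 m/s.
d^0.77 = 10800^0.77 = 1276
v^0.44 = 8460^0.44 = 53.46
g^-0.23 = 1.43^-0.23 = 0.9210
D_tc = 1.66 × 1276 × 53.46 × 0.9210 = 1.043 × 10^5 m
D_f = 1.36 × (1.043 × 10^5)^1.05 = 2.528 × 10^5 m
     = 252.8 km

D_f ≈ 253 km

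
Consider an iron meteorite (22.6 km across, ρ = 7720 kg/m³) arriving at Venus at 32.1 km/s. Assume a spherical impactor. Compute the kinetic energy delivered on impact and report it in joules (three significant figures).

E ≈ 2.40 × 10^25 J

d = 22600 m; v = 32100 m/s.
Mass m = (π/6) ρ d³ = (π/6) × 7720 × (22600)³ = 4.666 × 10^16 kg
E = ½ m v² = 0.5 × 4.666 × 10^16 × (32100)² = 2.404 × 10^25 J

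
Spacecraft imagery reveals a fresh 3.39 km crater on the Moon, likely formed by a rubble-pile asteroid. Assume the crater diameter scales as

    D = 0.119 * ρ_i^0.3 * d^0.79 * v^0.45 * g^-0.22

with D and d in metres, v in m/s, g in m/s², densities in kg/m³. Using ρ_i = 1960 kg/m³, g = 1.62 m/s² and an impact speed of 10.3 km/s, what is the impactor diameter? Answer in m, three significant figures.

d ≈ 145 m

Rearranging for d: d = [D / (0.119 · 1960^0.3 · 10300^0.45 · 1.62^-0.22)]^(1/0.79).
D = 3390 m.
1960^0.3 = 9.720
10300^0.45 = 63.94
1.62^-0.22 = 0.8993
Denominator = 0.119 × 9.720 × 63.94 × 0.8993 = 66.51
D / 66.51 = 3390 / 66.51 = 50.97
d = 50.97^(1/0.79) = 50.97^1.2658 = 144.9 m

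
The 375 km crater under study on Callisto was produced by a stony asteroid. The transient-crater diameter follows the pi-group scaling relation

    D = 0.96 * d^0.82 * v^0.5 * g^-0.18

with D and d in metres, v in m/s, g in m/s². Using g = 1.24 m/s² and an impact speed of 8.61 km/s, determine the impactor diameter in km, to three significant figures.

Rearranging for d: d = [D / (0.96 · 8610^0.5 · 1.24^-0.18)]^(1/0.82).
D = 375000 m.
8610^0.5 = 92.79
1.24^-0.18 = 0.9620
Denominator = 0.96 × 92.79 × 0.9620 = 85.69
D / 85.69 = 375000 / 85.69 = 4376
d = 4376^(1/0.82) = 4376^1.2195 = 27561 m

d ≈ 27.6 km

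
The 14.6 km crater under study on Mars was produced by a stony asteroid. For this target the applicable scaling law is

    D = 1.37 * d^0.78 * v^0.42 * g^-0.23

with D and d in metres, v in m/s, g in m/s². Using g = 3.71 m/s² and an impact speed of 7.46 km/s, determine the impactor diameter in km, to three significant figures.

Rearranging for d: d = [D / (1.37 · 7460^0.42 · 3.71^-0.23)]^(1/0.78).
D = 14600 m.
7460^0.42 = 42.32
3.71^-0.23 = 0.7397
Denominator = 1.37 × 42.32 × 0.7397 = 42.89
D / 42.89 = 14600 / 42.89 = 340.4
d = 340.4^(1/0.78) = 340.4^1.2821 = 1763 m

d ≈ 1.76 km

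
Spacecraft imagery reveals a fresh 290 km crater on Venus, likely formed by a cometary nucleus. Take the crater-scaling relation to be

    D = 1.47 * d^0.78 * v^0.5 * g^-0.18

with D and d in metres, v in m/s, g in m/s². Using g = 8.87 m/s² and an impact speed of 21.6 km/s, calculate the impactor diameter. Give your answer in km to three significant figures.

Rearranging for d: d = [D / (1.47 · 21600^0.5 · 8.87^-0.18)]^(1/0.78).
D = 290000 m.
21600^0.5 = 147.0
8.87^-0.18 = 0.6751
Denominator = 1.47 × 147.0 × 0.6751 = 145.9
D / 145.9 = 290000 / 145.9 = 1988
d = 1988^(1/0.78) = 1988^1.2821 = 16939 m

d ≈ 16.9 km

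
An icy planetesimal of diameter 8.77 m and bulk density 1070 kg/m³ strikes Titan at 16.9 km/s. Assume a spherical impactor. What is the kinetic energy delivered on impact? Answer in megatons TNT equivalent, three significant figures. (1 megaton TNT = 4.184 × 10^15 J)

E ≈ 0.0129 Mt TNT

v = 16900 m/s.
Mass m = (π/6) ρ d³ = (π/6) × 1070 × (8.77)³ = 3.779 × 10^5 kg
E = ½ m v² = 0.5 × 3.779 × 10^5 × (16900)² = 5.397 × 10^13 J
   = 5.397 × 10^13 / 4.184×10^15 = 0.01290 Mt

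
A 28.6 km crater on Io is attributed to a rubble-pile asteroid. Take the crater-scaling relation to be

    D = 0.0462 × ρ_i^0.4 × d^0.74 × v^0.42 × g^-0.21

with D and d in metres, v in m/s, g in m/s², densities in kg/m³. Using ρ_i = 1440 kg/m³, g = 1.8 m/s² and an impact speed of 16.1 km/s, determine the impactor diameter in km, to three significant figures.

d ≈ 6.37 km

Rearranging for d: d = [D / (0.0462 · 1440^0.4 · 16100^0.42 · 1.8^-0.21)]^(1/0.74).
D = 28600 m.
1440^0.4 = 18.34
16100^0.42 = 58.46
1.8^-0.21 = 0.8839
Denominator = 0.0462 × 18.34 × 58.46 × 0.8839 = 43.78
D / 43.78 = 28600 / 43.78 = 653.3
d = 653.3^(1/0.74) = 653.3^1.3514 = 6373 m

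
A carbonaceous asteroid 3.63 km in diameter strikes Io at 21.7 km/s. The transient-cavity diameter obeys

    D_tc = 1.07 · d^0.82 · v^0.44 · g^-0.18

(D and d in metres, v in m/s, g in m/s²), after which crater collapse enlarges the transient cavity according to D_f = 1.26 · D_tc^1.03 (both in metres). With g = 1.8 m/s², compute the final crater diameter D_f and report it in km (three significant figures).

D_f ≈ 114 km

In SI: d = 3630 m, v = 21700 m/s.
d^0.82 = 3630^0.82 = 830.1
v^0.44 = 21700^0.44 = 80.92
g^-0.18 = 1.8^-0.18 = 0.8996
D_tc = 1.07 × 830.1 × 80.92 × 0.8996 = 64660 m
D_f = 1.26 × (64660)^1.03 = 1.136 × 10^5 m
     = 113.6 km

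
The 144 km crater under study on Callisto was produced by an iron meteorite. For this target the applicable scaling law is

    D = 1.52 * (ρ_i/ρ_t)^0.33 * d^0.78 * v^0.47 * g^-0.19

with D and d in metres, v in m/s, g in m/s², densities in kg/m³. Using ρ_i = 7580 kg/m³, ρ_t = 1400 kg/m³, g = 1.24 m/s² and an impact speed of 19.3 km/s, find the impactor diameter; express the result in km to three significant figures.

d ≈ 3.24 km

Rearranging for d: d = [D / (1.52 · (7580/1400)^0.33 · 19300^0.47 · 1.24^-0.19)]^(1/0.78).
D = 144000 m.
(7580/1400)^0.33 = 1.746
19300^0.47 = 103.3
1.24^-0.19 = 0.9600
Denominator = 1.52 × 1.746 × 103.3 × 0.9600 = 263.2
D / 263.2 = 144000 / 263.2 = 547.1
d = 547.1^(1/0.78) = 547.1^1.2821 = 3239 m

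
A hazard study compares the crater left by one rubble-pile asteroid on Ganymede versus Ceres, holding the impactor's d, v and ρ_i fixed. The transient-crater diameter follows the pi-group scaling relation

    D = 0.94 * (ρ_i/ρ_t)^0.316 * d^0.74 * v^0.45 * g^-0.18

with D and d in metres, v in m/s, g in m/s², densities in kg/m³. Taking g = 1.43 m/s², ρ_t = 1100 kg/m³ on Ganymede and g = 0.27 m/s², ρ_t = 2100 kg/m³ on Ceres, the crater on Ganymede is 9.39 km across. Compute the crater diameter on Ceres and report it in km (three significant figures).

The impactor-only factors (d, v, ρ_i) cancel in the ratio, leaving D_Ceres/D_Ganymede = (g_Ceres/g_Ganymede)^-0.18 · (ρ_t,Ganymede/ρ_t,Ceres)^0.316.
(0.27/1.43)^-0.18 = 0.1888^-0.18 = 1.350
(1100/2100)^0.316 = 0.5238^0.316 = 0.8152
Ratio = 1.350 × 0.8152 = 1.101
D_Ceres = 1.101 × 9.39 km = 10.3 km

D ≈ 10.3 km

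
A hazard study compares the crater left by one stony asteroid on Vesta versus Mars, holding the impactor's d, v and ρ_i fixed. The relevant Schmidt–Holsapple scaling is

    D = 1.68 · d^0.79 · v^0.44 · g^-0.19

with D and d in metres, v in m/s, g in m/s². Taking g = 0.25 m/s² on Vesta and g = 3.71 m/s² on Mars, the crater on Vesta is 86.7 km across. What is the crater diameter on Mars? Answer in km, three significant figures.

D ≈ 51.9 km

All impactor-dependent factors cancel in the ratio, leaving D_Mars/D_Vesta = (g_Mars/g_Vesta)^-0.19.
(3.71/0.25)^-0.19 = 14.84^-0.19 = 0.5990
D_Mars = 0.5990 × 86.7 km = 51.9 km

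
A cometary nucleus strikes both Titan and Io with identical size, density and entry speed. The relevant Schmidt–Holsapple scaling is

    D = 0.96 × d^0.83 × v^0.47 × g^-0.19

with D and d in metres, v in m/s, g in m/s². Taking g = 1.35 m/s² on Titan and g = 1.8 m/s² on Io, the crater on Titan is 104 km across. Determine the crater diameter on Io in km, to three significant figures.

D ≈ 98.5 km

All impactor-dependent factors cancel in the ratio, leaving D_Io/D_Titan = (g_Io/g_Titan)^-0.19.
(1.8/1.35)^-0.19 = 1.333^-0.19 = 0.9469
D_Io = 0.9469 × 104 km = 98.5 km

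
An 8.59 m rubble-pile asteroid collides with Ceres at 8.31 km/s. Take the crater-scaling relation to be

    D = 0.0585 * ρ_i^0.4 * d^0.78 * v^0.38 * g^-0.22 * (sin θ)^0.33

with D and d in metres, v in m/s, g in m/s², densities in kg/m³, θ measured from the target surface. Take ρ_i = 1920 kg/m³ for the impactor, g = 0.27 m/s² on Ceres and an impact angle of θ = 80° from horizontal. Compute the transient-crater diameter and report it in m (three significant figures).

In SI units: v = 8310 m/s.
ρ_i^0.4 = 1920^0.4 = 20.57
d^0.78 = 8.59^0.78 = 5.352
v^0.38 = 8310^0.38 = 30.86
g^-0.22 = 0.27^-0.22 = 1.334
(sin 80°)^0.33 = 0.9848^0.33 = 0.9950
D = 0.0585 × 20.57 × 5.352 × 30.86 × 1.334 × 0.9950 = 263.8 m

D ≈ 264 m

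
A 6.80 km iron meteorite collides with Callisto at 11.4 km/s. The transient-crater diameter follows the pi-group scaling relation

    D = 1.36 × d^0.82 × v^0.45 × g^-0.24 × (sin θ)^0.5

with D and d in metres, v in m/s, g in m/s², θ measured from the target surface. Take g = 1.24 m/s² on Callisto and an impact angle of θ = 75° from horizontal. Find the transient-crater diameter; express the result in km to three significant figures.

D ≈ 118 km

In SI units: d = 6800 m, v = 11400 m/s.
d^0.82 = 6800^0.82 = 1389
v^0.45 = 11400^0.45 = 66.93
g^-0.24 = 1.24^-0.24 = 0.9497
(sin 75°)^0.5 = 0.9659^0.5 = 0.9828
D = 1.36 × 1389 × 66.93 × 0.9497 × 0.9828 = 1.180 × 10^5 m
   = 118.0 km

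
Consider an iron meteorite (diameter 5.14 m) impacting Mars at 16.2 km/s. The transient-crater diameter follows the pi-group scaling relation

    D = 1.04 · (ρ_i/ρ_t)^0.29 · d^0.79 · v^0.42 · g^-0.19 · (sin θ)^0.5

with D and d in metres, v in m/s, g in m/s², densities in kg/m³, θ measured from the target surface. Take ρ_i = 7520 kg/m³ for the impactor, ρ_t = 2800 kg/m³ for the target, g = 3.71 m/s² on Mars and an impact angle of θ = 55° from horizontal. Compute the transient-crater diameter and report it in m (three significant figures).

D ≈ 209 m

In SI units: v = 16200 m/s.
(ρ_i/ρ_t)^0.29 = (7520/2800)^0.29 = 1.332
d^0.79 = 5.14^0.79 = 3.645
v^0.42 = 16200^0.42 = 58.61
g^-0.19 = 3.71^-0.19 = 0.7795
(sin 55°)^0.5 = 0.8192^0.5 = 0.9051
D = 1.04 × 1.332 × 3.645 × 58.61 × 0.7795 × 0.9051 = 208.8 m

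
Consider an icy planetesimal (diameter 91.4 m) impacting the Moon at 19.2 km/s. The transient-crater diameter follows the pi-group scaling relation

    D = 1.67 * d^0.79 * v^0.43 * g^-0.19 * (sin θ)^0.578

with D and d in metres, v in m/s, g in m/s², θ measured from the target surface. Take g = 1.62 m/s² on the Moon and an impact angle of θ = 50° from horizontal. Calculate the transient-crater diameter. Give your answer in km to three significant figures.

D ≈ 3.21 km

In SI units: v = 19200 m/s.
d^0.79 = 91.4^0.79 = 35.41
v^0.43 = 19200^0.43 = 69.47
g^-0.19 = 1.62^-0.19 = 0.9124
(sin 50°)^0.578 = 0.7660^0.578 = 0.8572
D = 1.67 × 35.41 × 69.47 × 0.9124 × 0.8572 = 3213 m
   = 3.213 km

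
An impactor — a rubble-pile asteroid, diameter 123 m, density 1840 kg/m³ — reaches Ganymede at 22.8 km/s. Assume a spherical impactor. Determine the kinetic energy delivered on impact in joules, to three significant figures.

v = 22800 m/s.
Mass m = (π/6) ρ d³ = (π/6) × 1840 × (123)³ = 1.793 × 10^9 kg
E = ½ m v² = 0.5 × 1.793 × 10^9 × (22800)² = 4.660 × 10^17 J

E ≈ 4.66 × 10^17 J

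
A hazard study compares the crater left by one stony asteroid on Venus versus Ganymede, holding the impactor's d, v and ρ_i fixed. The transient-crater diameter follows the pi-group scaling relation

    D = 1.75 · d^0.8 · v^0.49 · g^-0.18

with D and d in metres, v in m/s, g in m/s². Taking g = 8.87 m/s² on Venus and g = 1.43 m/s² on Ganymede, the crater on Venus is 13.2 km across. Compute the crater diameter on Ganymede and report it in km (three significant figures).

D ≈ 18.3 km

All impactor-dependent factors cancel in the ratio, leaving D_Ganymede/D_Venus = (g_Ganymede/g_Venus)^-0.18.
(1.43/8.87)^-0.18 = 0.1612^-0.18 = 1.389
D_Ganymede = 1.389 × 13.2 km = 18.3 km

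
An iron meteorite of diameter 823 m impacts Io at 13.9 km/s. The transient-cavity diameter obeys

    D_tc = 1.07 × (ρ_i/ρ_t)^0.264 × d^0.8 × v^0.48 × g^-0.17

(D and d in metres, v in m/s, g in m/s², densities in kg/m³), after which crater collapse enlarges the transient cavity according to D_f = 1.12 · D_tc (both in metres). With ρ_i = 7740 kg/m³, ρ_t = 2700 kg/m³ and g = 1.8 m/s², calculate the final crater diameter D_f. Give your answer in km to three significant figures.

D_f ≈ 30.0 km

v = 13900 m/s.
(ρ_i/ρ_t)^0.264 = (7740/2700)^0.264 = 1.321
d^0.8 = 823^0.8 = 214.9
v^0.48 = 13900^0.48 = 97.42
g^-0.17 = 1.8^-0.17 = 0.9049
D_tc = 1.07 × 1.321 × 214.9 × 97.42 × 0.9049 = 26780 m
D_f = 1.12 × 26780 = 29994 m
     = 29.99 km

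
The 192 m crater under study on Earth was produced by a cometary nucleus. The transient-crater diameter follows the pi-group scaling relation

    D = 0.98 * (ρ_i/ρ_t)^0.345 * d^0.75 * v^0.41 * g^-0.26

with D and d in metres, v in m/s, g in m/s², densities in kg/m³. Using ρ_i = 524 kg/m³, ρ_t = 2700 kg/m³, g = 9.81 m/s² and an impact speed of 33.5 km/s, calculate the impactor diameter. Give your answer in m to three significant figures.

d ≈ 17.9 m

Rearranging for d: d = [D / (0.98 · (524/2700)^0.345 · 33500^0.41 · 9.81^-0.26)]^(1/0.75).
(524/2700)^0.345 = 0.5680
33500^0.41 = 71.66
9.81^-0.26 = 0.5523
Denominator = 0.98 × 0.5680 × 71.66 × 0.5523 = 22.03
D / 22.03 = 192 / 22.03 = 8.715
d = 8.715^(1/0.75) = 8.715^1.3333 = 17.93 m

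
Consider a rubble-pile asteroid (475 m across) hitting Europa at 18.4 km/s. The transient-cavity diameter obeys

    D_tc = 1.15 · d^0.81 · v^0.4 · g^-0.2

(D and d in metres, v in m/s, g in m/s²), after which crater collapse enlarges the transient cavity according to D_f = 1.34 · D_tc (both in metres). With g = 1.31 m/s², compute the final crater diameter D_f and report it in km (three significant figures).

D_f ≈ 10.9 km

v = 18400 m/s.
d^0.81 = 475^0.81 = 147.3
v^0.4 = 18400^0.4 = 50.81
g^-0.2 = 1.31^-0.2 = 0.9474
D_tc = 1.15 × 147.3 × 50.81 × 0.9474 = 8154 m
D_f = 1.34 × 8154 = 10926 m
     = 10.93 km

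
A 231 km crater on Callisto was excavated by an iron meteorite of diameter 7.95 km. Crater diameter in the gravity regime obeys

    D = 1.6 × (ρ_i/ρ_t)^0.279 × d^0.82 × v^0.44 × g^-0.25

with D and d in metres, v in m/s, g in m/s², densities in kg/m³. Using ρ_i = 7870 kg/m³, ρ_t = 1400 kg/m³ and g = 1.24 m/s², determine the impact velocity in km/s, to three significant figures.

Rearranging for v: v = [D / (1.6 · (7870/1400)^0.279 · 7950^0.82 · 1.24^-0.25)]^(1/0.44).
D = 231000 m.
(7870/1400)^0.279 = 1.619
7950^0.82 = 1579
1.24^-0.25 = 0.9476
Denominator = 1.6 × 1.619 × 1579 × 0.9476 = 3876
D / 3876 = 231000 / 3876 = 59.60
v = 59.60^(1/0.44) = 59.60^2.2727 = 10829 m/s

v ≈ 10.8 km/s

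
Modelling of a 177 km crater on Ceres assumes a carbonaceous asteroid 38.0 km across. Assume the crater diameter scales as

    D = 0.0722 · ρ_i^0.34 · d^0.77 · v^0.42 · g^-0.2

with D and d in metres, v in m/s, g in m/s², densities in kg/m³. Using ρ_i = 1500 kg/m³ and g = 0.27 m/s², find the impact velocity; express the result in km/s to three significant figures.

v ≈ 9.44 km/s

Rearranging for v: v = [D / (0.0722 · 1500^0.34 · 38000^0.77 · 0.27^-0.2)]^(1/0.42).
D = 177000 m.
1500^0.34 = 12.02
38000^0.77 = 3361
0.27^-0.2 = 1.299
Denominator = 0.0722 × 12.02 × 3361 × 1.299 = 3789
D / 3789 = 177000 / 3789 = 46.71
v = 46.71^(1/0.42) = 46.71^2.381 = 9438 m/s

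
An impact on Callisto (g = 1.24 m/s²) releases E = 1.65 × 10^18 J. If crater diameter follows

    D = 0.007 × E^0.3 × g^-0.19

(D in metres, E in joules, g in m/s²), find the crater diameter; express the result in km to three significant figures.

E^0.3 = (1.65 × 10^18)^0.3 = 2.919 × 10^5
g^-0.19 = 1.24^-0.19 = 0.9600
D = 0.007 × 2.919 × 10^5 × 0.9600 = 1962 m
   = 1.962 km

D ≈ 1.96 km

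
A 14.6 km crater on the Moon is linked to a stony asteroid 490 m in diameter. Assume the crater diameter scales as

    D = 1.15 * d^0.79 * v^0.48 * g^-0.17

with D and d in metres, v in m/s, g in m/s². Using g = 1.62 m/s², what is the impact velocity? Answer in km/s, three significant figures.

Rearranging for v: v = [D / (1.15 · 490^0.79 · 1.62^-0.17)]^(1/0.48).
D = 14600 m.
490^0.79 = 133.4
1.62^-0.17 = 0.9213
Denominator = 1.15 × 133.4 × 0.9213 = 141.3
D / 141.3 = 14600 / 141.3 = 103.3
v = 103.3^(1/0.48) = 103.3^2.0833 = 15703 m/s

v ≈ 15.7 km/s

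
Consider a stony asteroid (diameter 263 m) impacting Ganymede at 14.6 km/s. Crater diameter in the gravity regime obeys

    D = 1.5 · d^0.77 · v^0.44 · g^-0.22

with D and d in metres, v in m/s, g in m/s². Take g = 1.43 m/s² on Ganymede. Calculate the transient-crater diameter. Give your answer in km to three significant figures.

D ≈ 6.88 km

In SI units: v = 14600 m/s.
d^0.77 = 263^0.77 = 73.01
v^0.44 = 14600^0.44 = 67.97
g^-0.22 = 1.43^-0.22 = 0.9243
D = 1.5 × 73.01 × 67.97 × 0.9243 = 6880 m
   = 6.880 km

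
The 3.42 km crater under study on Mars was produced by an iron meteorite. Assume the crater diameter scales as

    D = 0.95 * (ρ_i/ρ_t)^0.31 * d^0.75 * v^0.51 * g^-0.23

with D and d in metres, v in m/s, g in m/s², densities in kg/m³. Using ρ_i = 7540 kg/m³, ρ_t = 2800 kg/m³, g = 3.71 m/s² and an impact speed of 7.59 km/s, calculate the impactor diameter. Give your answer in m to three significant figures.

d ≈ 126 m

Rearranging for d: d = [D / (0.95 · (7540/2800)^0.31 · 7590^0.51 · 3.71^-0.23)]^(1/0.75).
D = 3420 m.
(7540/2800)^0.31 = 1.359
7590^0.51 = 95.26
3.71^-0.23 = 0.7397
Denominator = 0.95 × 1.359 × 95.26 × 0.7397 = 90.97
D / 90.97 = 3420 / 90.97 = 37.59
d = 37.59^(1/0.75) = 37.59^1.3333 = 125.9 m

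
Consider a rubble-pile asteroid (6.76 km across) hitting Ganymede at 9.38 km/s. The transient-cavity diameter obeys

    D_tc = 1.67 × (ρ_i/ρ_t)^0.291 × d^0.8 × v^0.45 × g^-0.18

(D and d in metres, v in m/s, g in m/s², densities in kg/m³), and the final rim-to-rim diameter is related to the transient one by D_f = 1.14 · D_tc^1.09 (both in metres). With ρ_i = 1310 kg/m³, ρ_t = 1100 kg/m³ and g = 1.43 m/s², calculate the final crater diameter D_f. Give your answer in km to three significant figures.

In SI: d = 6760 m, v = 9380 m/s.
(ρ_i/ρ_t)^0.291 = (1310/1100)^0.291 = 1.052
d^0.8 = 6760^0.8 = 1159
v^0.45 = 9380^0.45 = 61.30
g^-0.18 = 1.43^-0.18 = 0.9376
D_tc = 1.67 × 1.052 × 1159 × 61.30 × 0.9376 = 1.170 × 10^5 m
D_f = 1.14 × (1.170 × 10^5)^1.09 = 3.813 × 10^5 m
     = 381.3 km

D_f ≈ 381 km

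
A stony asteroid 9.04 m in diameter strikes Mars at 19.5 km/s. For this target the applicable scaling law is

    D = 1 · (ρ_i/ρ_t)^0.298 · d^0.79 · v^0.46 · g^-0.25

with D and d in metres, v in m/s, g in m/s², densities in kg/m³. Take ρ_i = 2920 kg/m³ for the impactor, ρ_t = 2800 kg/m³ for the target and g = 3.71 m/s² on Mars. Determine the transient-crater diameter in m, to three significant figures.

D ≈ 391 m

In SI units: v = 19500 m/s.
(ρ_i/ρ_t)^0.298 = (2920/2800)^0.298 = 1.013
d^0.79 = 9.04^0.79 = 5.693
v^0.46 = 19500^0.46 = 94.06
g^-0.25 = 3.71^-0.25 = 0.7205
D = 1 × 1.013 × 5.693 × 94.06 × 0.7205 = 390.8 m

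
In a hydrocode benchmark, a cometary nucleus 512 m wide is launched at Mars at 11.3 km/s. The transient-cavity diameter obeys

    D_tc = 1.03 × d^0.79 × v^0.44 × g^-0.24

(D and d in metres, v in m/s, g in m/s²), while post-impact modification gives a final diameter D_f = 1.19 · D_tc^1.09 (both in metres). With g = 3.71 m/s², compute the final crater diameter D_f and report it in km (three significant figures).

v = 11300 m/s.
d^0.79 = 512^0.79 = 138.1
v^0.44 = 11300^0.44 = 60.72
g^-0.24 = 3.71^-0.24 = 0.7300
D_tc = 1.03 × 138.1 × 60.72 × 0.7300 = 6305 m
D_f = 1.19 × (6305)^1.09 = 16489 m
     = 16.49 km

D_f ≈ 16.5 km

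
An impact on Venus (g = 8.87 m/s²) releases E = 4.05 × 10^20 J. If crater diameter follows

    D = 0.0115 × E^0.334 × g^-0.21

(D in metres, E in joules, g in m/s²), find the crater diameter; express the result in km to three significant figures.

D ≈ 55.5 km

E^0.334 = (4.05 × 10^20)^0.334 = 7.636 × 10^6
g^-0.21 = 8.87^-0.21 = 0.6323
D = 0.0115 × 7.636 × 10^6 × 0.6323 = 55525 m
   = 55.52 km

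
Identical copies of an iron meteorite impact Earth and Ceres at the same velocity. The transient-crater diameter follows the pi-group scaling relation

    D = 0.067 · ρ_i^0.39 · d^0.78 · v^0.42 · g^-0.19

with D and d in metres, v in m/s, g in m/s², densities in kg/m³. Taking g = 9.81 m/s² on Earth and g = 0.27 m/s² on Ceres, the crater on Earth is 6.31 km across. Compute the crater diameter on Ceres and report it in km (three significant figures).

All impactor-dependent factors cancel in the ratio, leaving D_Ceres/D_Earth = (g_Ceres/g_Earth)^-0.19.
(0.27/9.81)^-0.19 = 0.02752^-0.19 = 1.979
D_Ceres = 1.979 × 6.31 km = 12.5 km

D ≈ 12.5 km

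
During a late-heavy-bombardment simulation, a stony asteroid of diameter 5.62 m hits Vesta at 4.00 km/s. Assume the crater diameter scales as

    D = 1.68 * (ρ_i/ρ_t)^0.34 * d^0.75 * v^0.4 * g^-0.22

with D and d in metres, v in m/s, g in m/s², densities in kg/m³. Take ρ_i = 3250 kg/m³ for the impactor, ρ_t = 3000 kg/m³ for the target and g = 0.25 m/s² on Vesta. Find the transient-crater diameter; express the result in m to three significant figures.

D ≈ 236 m

In SI units: v = 4000 m/s.
(ρ_i/ρ_t)^0.34 = (3250/3000)^0.34 = 1.028
d^0.75 = 5.62^0.75 = 3.650
v^0.4 = 4000^0.4 = 27.59
g^-0.22 = 0.25^-0.22 = 1.357
D = 1.68 × 1.028 × 3.650 × 27.59 × 1.357 = 236.0 m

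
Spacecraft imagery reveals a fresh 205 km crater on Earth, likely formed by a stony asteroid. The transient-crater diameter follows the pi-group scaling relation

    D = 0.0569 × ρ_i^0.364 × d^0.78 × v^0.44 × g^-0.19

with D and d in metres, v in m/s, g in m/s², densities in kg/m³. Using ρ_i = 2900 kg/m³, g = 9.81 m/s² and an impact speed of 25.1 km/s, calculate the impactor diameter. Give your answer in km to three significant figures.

Rearranging for d: d = [D / (0.0569 · 2900^0.364 · 25100^0.44 · 9.81^-0.19)]^(1/0.78).
D = 205000 m.
2900^0.364 = 18.21
25100^0.44 = 86.27
9.81^-0.19 = 0.6480
Denominator = 0.0569 × 18.21 × 86.27 × 0.6480 = 57.92
D / 57.92 = 205000 / 57.92 = 3539
d = 3539^(1/0.78) = 3539^1.2821 = 35483 m

d ≈ 35.5 km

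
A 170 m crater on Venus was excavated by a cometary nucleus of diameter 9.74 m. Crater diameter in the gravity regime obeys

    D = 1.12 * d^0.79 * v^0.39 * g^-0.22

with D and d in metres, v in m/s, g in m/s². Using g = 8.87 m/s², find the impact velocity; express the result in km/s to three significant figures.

v ≈ 13.3 km/s

Rearranging for v: v = [D / (1.12 · 9.74^0.79 · 8.87^-0.22)]^(1/0.39).
9.74^0.79 = 6.039
8.87^-0.22 = 0.6187
Denominator = 1.12 × 6.039 × 0.6187 = 4.185
D / 4.185 = 170 / 4.185 = 40.62
v = 40.62^(1/0.39) = 40.62^2.5641 = 13334 m/s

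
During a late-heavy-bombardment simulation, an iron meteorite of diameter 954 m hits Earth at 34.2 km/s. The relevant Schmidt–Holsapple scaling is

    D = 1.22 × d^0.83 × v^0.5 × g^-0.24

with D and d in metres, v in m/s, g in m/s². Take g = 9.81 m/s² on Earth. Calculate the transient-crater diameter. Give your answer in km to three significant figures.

In SI units: v = 34200 m/s.
d^0.83 = 954^0.83 = 297.2
v^0.5 = 34200^0.5 = 184.9
g^-0.24 = 9.81^-0.24 = 0.5781
D = 1.22 × 297.2 × 184.9 × 0.5781 = 38757 m
   = 38.76 km

D ≈ 38.8 km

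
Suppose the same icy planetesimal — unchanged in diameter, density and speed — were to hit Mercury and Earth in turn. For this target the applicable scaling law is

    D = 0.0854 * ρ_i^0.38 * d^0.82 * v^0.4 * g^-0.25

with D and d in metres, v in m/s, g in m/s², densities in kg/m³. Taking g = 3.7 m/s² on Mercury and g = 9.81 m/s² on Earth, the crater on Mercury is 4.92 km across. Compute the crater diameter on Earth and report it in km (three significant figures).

All impactor-dependent factors cancel in the ratio, leaving D_Earth/D_Mercury = (g_Earth/g_Mercury)^-0.25.
(9.81/3.7)^-0.25 = 2.651^-0.25 = 0.7837
D_Earth = 0.7837 × 4.92 km = 3.86 km

D ≈ 3.86 km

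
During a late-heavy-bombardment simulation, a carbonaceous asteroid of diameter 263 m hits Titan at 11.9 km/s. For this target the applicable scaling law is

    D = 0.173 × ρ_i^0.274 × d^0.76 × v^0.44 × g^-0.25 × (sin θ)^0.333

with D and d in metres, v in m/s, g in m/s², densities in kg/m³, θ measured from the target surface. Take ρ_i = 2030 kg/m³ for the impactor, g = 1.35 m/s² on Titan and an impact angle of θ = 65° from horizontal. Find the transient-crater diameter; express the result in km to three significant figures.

D ≈ 5.37 km

In SI units: v = 11900 m/s.
ρ_i^0.274 = 2030^0.274 = 8.058
d^0.76 = 263^0.76 = 69.05
v^0.44 = 11900^0.44 = 62.12
g^-0.25 = 1.35^-0.25 = 0.9277
(sin 65°)^0.333 = 0.9063^0.333 = 0.9678
D = 0.173 × 8.058 × 69.05 × 62.12 × 0.9277 × 0.9678 = 5369 m
   = 5.369 km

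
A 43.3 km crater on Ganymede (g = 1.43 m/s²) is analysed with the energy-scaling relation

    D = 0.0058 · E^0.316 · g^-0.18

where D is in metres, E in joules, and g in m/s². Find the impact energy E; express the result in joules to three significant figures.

Rearranging: E = [D / (0.0058 · g^-0.18)]^(1/0.316).
D = 43300 m.
g^-0.18 = 1.43^-0.18 = 0.9376
D / (0.0058 × 0.9376) = 43300 / (5.438 × 10^-3) = 7.962 × 10^6
E = (7.962 × 10^6)^3.1646 = 6.902 × 10^21 J

E ≈ 6.90 × 10^21 J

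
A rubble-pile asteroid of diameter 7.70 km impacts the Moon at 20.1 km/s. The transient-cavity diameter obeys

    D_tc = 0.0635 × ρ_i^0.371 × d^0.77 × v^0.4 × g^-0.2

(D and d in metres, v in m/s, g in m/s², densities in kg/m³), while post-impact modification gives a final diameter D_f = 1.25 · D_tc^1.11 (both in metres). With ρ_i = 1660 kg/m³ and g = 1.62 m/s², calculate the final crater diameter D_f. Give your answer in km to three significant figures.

D_f ≈ 191 km

In SI: d = 7700 m, v = 20100 m/s.
ρ_i^0.371 = 1660^0.371 = 15.66
d^0.77 = 7700^0.77 = 983.1
v^0.4 = 20100^0.4 = 52.64
g^-0.2 = 1.62^-0.2 = 0.9080
D_tc = 0.0635 × 15.66 × 983.1 × 52.64 × 0.9080 = 46730 m
D_f = 1.25 × (46730)^1.11 = 1.906 × 10^5 m
     = 190.6 km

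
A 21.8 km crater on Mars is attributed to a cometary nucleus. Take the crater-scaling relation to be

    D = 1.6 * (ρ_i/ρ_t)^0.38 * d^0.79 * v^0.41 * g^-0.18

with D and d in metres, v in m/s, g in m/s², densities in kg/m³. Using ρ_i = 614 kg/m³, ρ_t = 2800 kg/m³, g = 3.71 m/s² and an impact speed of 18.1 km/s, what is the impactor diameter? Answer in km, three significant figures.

Rearranging for d: d = [D / (1.6 · (614/2800)^0.38 · 18100^0.41 · 3.71^-0.18)]^(1/0.79).
D = 21800 m.
(614/2800)^0.38 = 0.5618
18100^0.41 = 55.67
3.71^-0.18 = 0.7898
Denominator = 1.6 × 0.5618 × 55.67 × 0.7898 = 39.52
D / 39.52 = 21800 / 39.52 = 551.6
d = 551.6^(1/0.79) = 551.6^1.2658 = 2954 m

d ≈ 2.95 km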